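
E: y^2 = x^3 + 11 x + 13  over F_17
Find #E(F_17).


For each x in F_17, count y with y^2 = x^3 + 11 x + 13 mod 17:
  x = 0: RHS = 13, y in [8, 9]  -> 2 point(s)
  x = 1: RHS = 8, y in [5, 12]  -> 2 point(s)
  x = 2: RHS = 9, y in [3, 14]  -> 2 point(s)
  x = 4: RHS = 2, y in [6, 11]  -> 2 point(s)
  x = 7: RHS = 8, y in [5, 12]  -> 2 point(s)
  x = 8: RHS = 1, y in [1, 16]  -> 2 point(s)
  x = 9: RHS = 8, y in [5, 12]  -> 2 point(s)
  x = 10: RHS = 1, y in [1, 16]  -> 2 point(s)
  x = 14: RHS = 4, y in [2, 15]  -> 2 point(s)
  x = 15: RHS = 0, y in [0]  -> 1 point(s)
  x = 16: RHS = 1, y in [1, 16]  -> 2 point(s)
Affine points: 21. Add the point at infinity: total = 22.

#E(F_17) = 22


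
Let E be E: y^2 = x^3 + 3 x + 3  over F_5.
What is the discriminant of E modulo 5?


4 a^3 + 27 b^2 = 4*3^3 + 27*3^2 = 108 + 243 = 351
Delta = -16 * (351) = -5616
Delta mod 5 = 4

Delta = 4 (mod 5)


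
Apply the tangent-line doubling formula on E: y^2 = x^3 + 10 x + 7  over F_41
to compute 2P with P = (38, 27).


Doubling: s = (3 x1^2 + a) / (2 y1)
s = (3*38^2 + 10) / (2*27) mod 41 = 6
x3 = s^2 - 2 x1 mod 41 = 6^2 - 2*38 = 1
y3 = s (x1 - x3) - y1 mod 41 = 6 * (38 - 1) - 27 = 31

2P = (1, 31)


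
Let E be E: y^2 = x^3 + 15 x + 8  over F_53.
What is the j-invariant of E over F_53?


Delta = -16(4 a^3 + 27 b^2) mod 53 = 46
-1728 * (4 a)^3 = -1728 * (4*15)^3 mod 53 = 48
j = 48 * 46^(-1) mod 53 = 31

j = 31 (mod 53)


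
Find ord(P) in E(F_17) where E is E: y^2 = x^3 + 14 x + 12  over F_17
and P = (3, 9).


Compute successive multiples of P until we hit O:
  1P = (3, 9)
  2P = (9, 0)
  3P = (3, 8)
  4P = O

ord(P) = 4


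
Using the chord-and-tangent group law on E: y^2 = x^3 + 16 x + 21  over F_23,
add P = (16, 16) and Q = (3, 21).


P != Q, so use the chord formula.
s = (y2 - y1) / (x2 - x1) = (5) / (10) mod 23 = 12
x3 = s^2 - x1 - x2 mod 23 = 12^2 - 16 - 3 = 10
y3 = s (x1 - x3) - y1 mod 23 = 12 * (16 - 10) - 16 = 10

P + Q = (10, 10)


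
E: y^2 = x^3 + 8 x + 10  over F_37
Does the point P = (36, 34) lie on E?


Check whether y^2 = x^3 + 8 x + 10 (mod 37) for (x, y) = (36, 34).
LHS: y^2 = 34^2 mod 37 = 9
RHS: x^3 + 8 x + 10 = 36^3 + 8*36 + 10 mod 37 = 1
LHS != RHS

No, not on the curve


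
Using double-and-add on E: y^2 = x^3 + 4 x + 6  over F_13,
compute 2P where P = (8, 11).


k = 2 = 10_2 (binary, LSB first: 01)
Double-and-add from P = (8, 11):
  bit 0 = 0: acc unchanged = O
  bit 1 = 1: acc = O + (6, 8) = (6, 8)

2P = (6, 8)


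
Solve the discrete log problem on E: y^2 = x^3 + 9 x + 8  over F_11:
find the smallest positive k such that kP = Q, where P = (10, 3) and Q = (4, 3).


Enumerate multiples of P until we hit Q = (4, 3):
  1P = (10, 3)
  2P = (6, 5)
  3P = (9, 2)
  4P = (4, 3)
Match found at i = 4.

k = 4


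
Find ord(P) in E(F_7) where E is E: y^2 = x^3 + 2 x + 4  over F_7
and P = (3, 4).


Compute successive multiples of P until we hit O:
  1P = (3, 4)
  2P = (2, 4)
  3P = (2, 3)
  4P = (3, 3)
  5P = O

ord(P) = 5


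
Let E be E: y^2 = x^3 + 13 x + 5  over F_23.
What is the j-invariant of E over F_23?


Delta = -16(4 a^3 + 27 b^2) mod 23 = 1
-1728 * (4 a)^3 = -1728 * (4*13)^3 mod 23 = 19
j = 19 * 1^(-1) mod 23 = 19

j = 19 (mod 23)


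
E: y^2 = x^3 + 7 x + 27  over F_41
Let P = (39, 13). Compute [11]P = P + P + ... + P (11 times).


k = 11 = 1011_2 (binary, LSB first: 1101)
Double-and-add from P = (39, 13):
  bit 0 = 1: acc = O + (39, 13) = (39, 13)
  bit 1 = 1: acc = (39, 13) + (20, 34) = (14, 9)
  bit 2 = 0: acc unchanged = (14, 9)
  bit 3 = 1: acc = (14, 9) + (21, 13) = (8, 12)

11P = (8, 12)


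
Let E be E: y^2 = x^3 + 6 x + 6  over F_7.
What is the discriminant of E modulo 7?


4 a^3 + 27 b^2 = 4*6^3 + 27*6^2 = 864 + 972 = 1836
Delta = -16 * (1836) = -29376
Delta mod 7 = 3

Delta = 3 (mod 7)


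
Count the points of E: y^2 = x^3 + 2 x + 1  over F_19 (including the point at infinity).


For each x in F_19, count y with y^2 = x^3 + 2 x + 1 mod 19:
  x = 0: RHS = 1, y in [1, 18]  -> 2 point(s)
  x = 1: RHS = 4, y in [2, 17]  -> 2 point(s)
  x = 4: RHS = 16, y in [4, 15]  -> 2 point(s)
  x = 6: RHS = 1, y in [1, 18]  -> 2 point(s)
  x = 7: RHS = 16, y in [4, 15]  -> 2 point(s)
  x = 8: RHS = 16, y in [4, 15]  -> 2 point(s)
  x = 9: RHS = 7, y in [8, 11]  -> 2 point(s)
  x = 11: RHS = 5, y in [9, 10]  -> 2 point(s)
  x = 12: RHS = 5, y in [9, 10]  -> 2 point(s)
  x = 13: RHS = 1, y in [1, 18]  -> 2 point(s)
  x = 15: RHS = 5, y in [9, 10]  -> 2 point(s)
  x = 16: RHS = 6, y in [5, 14]  -> 2 point(s)
  x = 18: RHS = 17, y in [6, 13]  -> 2 point(s)
Affine points: 26. Add the point at infinity: total = 27.

#E(F_19) = 27


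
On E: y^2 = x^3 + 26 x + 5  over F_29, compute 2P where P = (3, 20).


Doubling: s = (3 x1^2 + a) / (2 y1)
s = (3*3^2 + 26) / (2*20) mod 29 = 18
x3 = s^2 - 2 x1 mod 29 = 18^2 - 2*3 = 28
y3 = s (x1 - x3) - y1 mod 29 = 18 * (3 - 28) - 20 = 23

2P = (28, 23)


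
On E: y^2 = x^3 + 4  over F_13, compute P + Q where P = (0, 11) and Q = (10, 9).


P != Q, so use the chord formula.
s = (y2 - y1) / (x2 - x1) = (11) / (10) mod 13 = 5
x3 = s^2 - x1 - x2 mod 13 = 5^2 - 0 - 10 = 2
y3 = s (x1 - x3) - y1 mod 13 = 5 * (0 - 2) - 11 = 5

P + Q = (2, 5)


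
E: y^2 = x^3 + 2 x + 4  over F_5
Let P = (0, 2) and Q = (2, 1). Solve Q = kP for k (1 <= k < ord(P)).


Enumerate multiples of P until we hit Q = (2, 1):
  1P = (0, 2)
  2P = (4, 1)
  3P = (2, 1)
Match found at i = 3.

k = 3


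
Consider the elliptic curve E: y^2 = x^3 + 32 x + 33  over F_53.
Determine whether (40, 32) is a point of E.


Check whether y^2 = x^3 + 32 x + 33 (mod 53) for (x, y) = (40, 32).
LHS: y^2 = 32^2 mod 53 = 17
RHS: x^3 + 32 x + 33 = 40^3 + 32*40 + 33 mod 53 = 17
LHS = RHS

Yes, on the curve


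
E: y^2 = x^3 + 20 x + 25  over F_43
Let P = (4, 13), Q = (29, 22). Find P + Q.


P != Q, so use the chord formula.
s = (y2 - y1) / (x2 - x1) = (9) / (25) mod 43 = 21
x3 = s^2 - x1 - x2 mod 43 = 21^2 - 4 - 29 = 21
y3 = s (x1 - x3) - y1 mod 43 = 21 * (4 - 21) - 13 = 17

P + Q = (21, 17)


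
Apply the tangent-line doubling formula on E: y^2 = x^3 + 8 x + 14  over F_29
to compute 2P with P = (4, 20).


Doubling: s = (3 x1^2 + a) / (2 y1)
s = (3*4^2 + 8) / (2*20) mod 29 = 13
x3 = s^2 - 2 x1 mod 29 = 13^2 - 2*4 = 16
y3 = s (x1 - x3) - y1 mod 29 = 13 * (4 - 16) - 20 = 27

2P = (16, 27)


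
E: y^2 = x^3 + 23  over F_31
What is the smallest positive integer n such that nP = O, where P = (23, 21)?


Compute successive multiples of P until we hit O:
  1P = (23, 21)
  2P = (4, 26)
  3P = (13, 9)
  4P = (20, 26)
  5P = (8, 16)
  6P = (7, 5)
  7P = (2, 0)
  8P = (7, 26)
  ... (continuing to 14P)
  14P = O

ord(P) = 14


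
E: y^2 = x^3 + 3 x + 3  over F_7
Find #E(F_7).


For each x in F_7, count y with y^2 = x^3 + 3 x + 3 mod 7:
  x = 1: RHS = 0, y in [0]  -> 1 point(s)
  x = 3: RHS = 4, y in [2, 5]  -> 2 point(s)
  x = 4: RHS = 2, y in [3, 4]  -> 2 point(s)
Affine points: 5. Add the point at infinity: total = 6.

#E(F_7) = 6


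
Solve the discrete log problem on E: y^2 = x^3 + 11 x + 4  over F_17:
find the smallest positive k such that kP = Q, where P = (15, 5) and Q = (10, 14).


Enumerate multiples of P until we hit Q = (10, 14):
  1P = (15, 5)
  2P = (3, 9)
  3P = (1, 13)
  4P = (10, 14)
Match found at i = 4.

k = 4


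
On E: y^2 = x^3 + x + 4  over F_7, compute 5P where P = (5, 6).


k = 5 = 101_2 (binary, LSB first: 101)
Double-and-add from P = (5, 6):
  bit 0 = 1: acc = O + (5, 6) = (5, 6)
  bit 1 = 0: acc unchanged = (5, 6)
  bit 2 = 1: acc = (5, 6) + (4, 4) = (2, 0)

5P = (2, 0)


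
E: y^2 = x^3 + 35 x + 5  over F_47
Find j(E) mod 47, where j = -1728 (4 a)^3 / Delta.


Delta = -16(4 a^3 + 27 b^2) mod 47 = 11
-1728 * (4 a)^3 = -1728 * (4*35)^3 mod 47 = 36
j = 36 * 11^(-1) mod 47 = 46

j = 46 (mod 47)


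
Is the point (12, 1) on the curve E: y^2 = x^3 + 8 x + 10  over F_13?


Check whether y^2 = x^3 + 8 x + 10 (mod 13) for (x, y) = (12, 1).
LHS: y^2 = 1^2 mod 13 = 1
RHS: x^3 + 8 x + 10 = 12^3 + 8*12 + 10 mod 13 = 1
LHS = RHS

Yes, on the curve


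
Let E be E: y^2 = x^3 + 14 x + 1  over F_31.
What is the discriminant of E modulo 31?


4 a^3 + 27 b^2 = 4*14^3 + 27*1^2 = 10976 + 27 = 11003
Delta = -16 * (11003) = -176048
Delta mod 31 = 1

Delta = 1 (mod 31)


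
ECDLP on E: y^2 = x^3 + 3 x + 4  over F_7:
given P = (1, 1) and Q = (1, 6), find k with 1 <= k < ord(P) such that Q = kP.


Enumerate multiples of P until we hit Q = (1, 6):
  1P = (1, 1)
  2P = (0, 2)
  3P = (0, 5)
  4P = (1, 6)
Match found at i = 4.

k = 4


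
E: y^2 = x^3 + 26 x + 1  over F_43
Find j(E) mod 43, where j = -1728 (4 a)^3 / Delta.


Delta = -16(4 a^3 + 27 b^2) mod 43 = 14
-1728 * (4 a)^3 = -1728 * (4*26)^3 mod 43 = 42
j = 42 * 14^(-1) mod 43 = 3

j = 3 (mod 43)


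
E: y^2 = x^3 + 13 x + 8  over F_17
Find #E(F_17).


For each x in F_17, count y with y^2 = x^3 + 13 x + 8 mod 17:
  x = 0: RHS = 8, y in [5, 12]  -> 2 point(s)
  x = 2: RHS = 8, y in [5, 12]  -> 2 point(s)
  x = 6: RHS = 13, y in [8, 9]  -> 2 point(s)
  x = 7: RHS = 0, y in [0]  -> 1 point(s)
  x = 9: RHS = 4, y in [2, 15]  -> 2 point(s)
  x = 10: RHS = 16, y in [4, 13]  -> 2 point(s)
  x = 15: RHS = 8, y in [5, 12]  -> 2 point(s)
Affine points: 13. Add the point at infinity: total = 14.

#E(F_17) = 14


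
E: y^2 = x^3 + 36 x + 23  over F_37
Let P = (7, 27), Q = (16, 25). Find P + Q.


P != Q, so use the chord formula.
s = (y2 - y1) / (x2 - x1) = (35) / (9) mod 37 = 8
x3 = s^2 - x1 - x2 mod 37 = 8^2 - 7 - 16 = 4
y3 = s (x1 - x3) - y1 mod 37 = 8 * (7 - 4) - 27 = 34

P + Q = (4, 34)


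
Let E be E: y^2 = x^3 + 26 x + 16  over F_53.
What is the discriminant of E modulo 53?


4 a^3 + 27 b^2 = 4*26^3 + 27*16^2 = 70304 + 6912 = 77216
Delta = -16 * (77216) = -1235456
Delta mod 53 = 27

Delta = 27 (mod 53)


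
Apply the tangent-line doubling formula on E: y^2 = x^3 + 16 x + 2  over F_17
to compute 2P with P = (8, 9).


Doubling: s = (3 x1^2 + a) / (2 y1)
s = (3*8^2 + 16) / (2*9) mod 17 = 4
x3 = s^2 - 2 x1 mod 17 = 4^2 - 2*8 = 0
y3 = s (x1 - x3) - y1 mod 17 = 4 * (8 - 0) - 9 = 6

2P = (0, 6)


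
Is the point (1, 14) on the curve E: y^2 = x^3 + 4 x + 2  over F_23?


Check whether y^2 = x^3 + 4 x + 2 (mod 23) for (x, y) = (1, 14).
LHS: y^2 = 14^2 mod 23 = 12
RHS: x^3 + 4 x + 2 = 1^3 + 4*1 + 2 mod 23 = 7
LHS != RHS

No, not on the curve


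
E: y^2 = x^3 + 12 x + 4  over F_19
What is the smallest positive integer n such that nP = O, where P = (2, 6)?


Compute successive multiples of P until we hit O:
  1P = (2, 6)
  2P = (0, 17)
  3P = (14, 3)
  4P = (9, 10)
  5P = (6, 8)
  6P = (16, 6)
  7P = (1, 13)
  8P = (8, 17)
  ... (continuing to 23P)
  23P = O

ord(P) = 23


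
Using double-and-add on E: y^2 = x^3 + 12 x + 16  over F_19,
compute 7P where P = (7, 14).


k = 7 = 111_2 (binary, LSB first: 111)
Double-and-add from P = (7, 14):
  bit 0 = 1: acc = O + (7, 14) = (7, 14)
  bit 1 = 1: acc = (7, 14) + (11, 4) = (12, 8)
  bit 2 = 1: acc = (12, 8) + (6, 0) = (7, 5)

7P = (7, 5)


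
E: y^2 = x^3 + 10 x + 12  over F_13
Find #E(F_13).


For each x in F_13, count y with y^2 = x^3 + 10 x + 12 mod 13:
  x = 0: RHS = 12, y in [5, 8]  -> 2 point(s)
  x = 1: RHS = 10, y in [6, 7]  -> 2 point(s)
  x = 2: RHS = 1, y in [1, 12]  -> 2 point(s)
  x = 3: RHS = 4, y in [2, 11]  -> 2 point(s)
  x = 4: RHS = 12, y in [5, 8]  -> 2 point(s)
  x = 7: RHS = 9, y in [3, 10]  -> 2 point(s)
  x = 9: RHS = 12, y in [5, 8]  -> 2 point(s)
  x = 11: RHS = 10, y in [6, 7]  -> 2 point(s)
  x = 12: RHS = 1, y in [1, 12]  -> 2 point(s)
Affine points: 18. Add the point at infinity: total = 19.

#E(F_13) = 19


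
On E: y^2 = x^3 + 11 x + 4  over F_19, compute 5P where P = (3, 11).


k = 5 = 101_2 (binary, LSB first: 101)
Double-and-add from P = (3, 11):
  bit 0 = 1: acc = O + (3, 11) = (3, 11)
  bit 1 = 0: acc unchanged = (3, 11)
  bit 2 = 1: acc = (3, 11) + (0, 2) = (6, 18)

5P = (6, 18)


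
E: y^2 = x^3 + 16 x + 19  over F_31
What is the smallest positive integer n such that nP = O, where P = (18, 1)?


Compute successive multiples of P until we hit O:
  1P = (18, 1)
  2P = (30, 23)
  3P = (1, 25)
  4P = (20, 0)
  5P = (1, 6)
  6P = (30, 8)
  7P = (18, 30)
  8P = O

ord(P) = 8


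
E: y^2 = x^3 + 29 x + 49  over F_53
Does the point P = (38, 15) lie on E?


Check whether y^2 = x^3 + 29 x + 49 (mod 53) for (x, y) = (38, 15).
LHS: y^2 = 15^2 mod 53 = 13
RHS: x^3 + 29 x + 49 = 38^3 + 29*38 + 49 mod 53 = 2
LHS != RHS

No, not on the curve


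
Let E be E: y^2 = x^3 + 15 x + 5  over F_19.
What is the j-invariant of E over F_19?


Delta = -16(4 a^3 + 27 b^2) mod 19 = 3
-1728 * (4 a)^3 = -1728 * (4*15)^3 mod 19 = 8
j = 8 * 3^(-1) mod 19 = 9

j = 9 (mod 19)


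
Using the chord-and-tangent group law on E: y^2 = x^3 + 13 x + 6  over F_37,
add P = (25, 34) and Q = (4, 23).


P != Q, so use the chord formula.
s = (y2 - y1) / (x2 - x1) = (26) / (16) mod 37 = 34
x3 = s^2 - x1 - x2 mod 37 = 34^2 - 25 - 4 = 17
y3 = s (x1 - x3) - y1 mod 37 = 34 * (25 - 17) - 34 = 16

P + Q = (17, 16)


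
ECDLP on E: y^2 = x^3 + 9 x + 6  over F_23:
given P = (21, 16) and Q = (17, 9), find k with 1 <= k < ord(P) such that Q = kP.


Enumerate multiples of P until we hit Q = (17, 9):
  1P = (21, 16)
  2P = (12, 5)
  3P = (2, 20)
  4P = (1, 4)
  5P = (17, 14)
  6P = (14, 22)
  7P = (0, 12)
  8P = (6, 0)
  9P = (0, 11)
  10P = (14, 1)
  11P = (17, 9)
Match found at i = 11.

k = 11


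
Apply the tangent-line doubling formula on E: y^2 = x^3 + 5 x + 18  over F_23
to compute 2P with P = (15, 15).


Doubling: s = (3 x1^2 + a) / (2 y1)
s = (3*15^2 + 5) / (2*15) mod 23 = 15
x3 = s^2 - 2 x1 mod 23 = 15^2 - 2*15 = 11
y3 = s (x1 - x3) - y1 mod 23 = 15 * (15 - 11) - 15 = 22

2P = (11, 22)


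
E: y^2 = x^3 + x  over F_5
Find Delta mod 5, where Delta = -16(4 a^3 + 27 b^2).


4 a^3 + 27 b^2 = 4*1^3 + 27*0^2 = 4 + 0 = 4
Delta = -16 * (4) = -64
Delta mod 5 = 1

Delta = 1 (mod 5)


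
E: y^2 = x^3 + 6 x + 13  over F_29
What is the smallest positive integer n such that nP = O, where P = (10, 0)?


Compute successive multiples of P until we hit O:
  1P = (10, 0)
  2P = O

ord(P) = 2


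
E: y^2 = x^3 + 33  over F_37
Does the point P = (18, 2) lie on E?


Check whether y^2 = x^3 + 0 x + 33 (mod 37) for (x, y) = (18, 2).
LHS: y^2 = 2^2 mod 37 = 4
RHS: x^3 + 0 x + 33 = 18^3 + 0*18 + 33 mod 37 = 19
LHS != RHS

No, not on the curve


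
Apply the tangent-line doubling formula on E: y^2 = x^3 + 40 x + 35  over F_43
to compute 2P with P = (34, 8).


Doubling: s = (3 x1^2 + a) / (2 y1)
s = (3*34^2 + 40) / (2*8) mod 43 = 15
x3 = s^2 - 2 x1 mod 43 = 15^2 - 2*34 = 28
y3 = s (x1 - x3) - y1 mod 43 = 15 * (34 - 28) - 8 = 39

2P = (28, 39)


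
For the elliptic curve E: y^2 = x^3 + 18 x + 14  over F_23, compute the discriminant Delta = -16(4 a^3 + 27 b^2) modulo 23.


4 a^3 + 27 b^2 = 4*18^3 + 27*14^2 = 23328 + 5292 = 28620
Delta = -16 * (28620) = -457920
Delta mod 23 = 10

Delta = 10 (mod 23)


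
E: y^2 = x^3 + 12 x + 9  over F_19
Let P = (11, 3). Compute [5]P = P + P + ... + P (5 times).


k = 5 = 101_2 (binary, LSB first: 101)
Double-and-add from P = (11, 3):
  bit 0 = 1: acc = O + (11, 3) = (11, 3)
  bit 1 = 0: acc unchanged = (11, 3)
  bit 2 = 1: acc = (11, 3) + (4, 8) = (8, 3)

5P = (8, 3)


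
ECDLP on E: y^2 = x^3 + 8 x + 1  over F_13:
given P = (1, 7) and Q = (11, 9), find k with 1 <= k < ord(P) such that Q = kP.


Enumerate multiples of P until we hit Q = (11, 9):
  1P = (1, 7)
  2P = (2, 8)
  3P = (11, 9)
Match found at i = 3.

k = 3


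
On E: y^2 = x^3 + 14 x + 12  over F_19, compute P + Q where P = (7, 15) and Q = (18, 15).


P != Q, so use the chord formula.
s = (y2 - y1) / (x2 - x1) = (0) / (11) mod 19 = 0
x3 = s^2 - x1 - x2 mod 19 = 0^2 - 7 - 18 = 13
y3 = s (x1 - x3) - y1 mod 19 = 0 * (7 - 13) - 15 = 4

P + Q = (13, 4)


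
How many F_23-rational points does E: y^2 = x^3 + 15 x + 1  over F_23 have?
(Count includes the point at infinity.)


For each x in F_23, count y with y^2 = x^3 + 15 x + 1 mod 23:
  x = 0: RHS = 1, y in [1, 22]  -> 2 point(s)
  x = 2: RHS = 16, y in [4, 19]  -> 2 point(s)
  x = 3: RHS = 4, y in [2, 21]  -> 2 point(s)
  x = 6: RHS = 8, y in [10, 13]  -> 2 point(s)
  x = 7: RHS = 12, y in [9, 14]  -> 2 point(s)
  x = 8: RHS = 12, y in [9, 14]  -> 2 point(s)
  x = 10: RHS = 1, y in [1, 22]  -> 2 point(s)
  x = 11: RHS = 2, y in [5, 18]  -> 2 point(s)
  x = 12: RHS = 0, y in [0]  -> 1 point(s)
  x = 13: RHS = 1, y in [1, 22]  -> 2 point(s)
  x = 15: RHS = 13, y in [6, 17]  -> 2 point(s)
  x = 16: RHS = 13, y in [6, 17]  -> 2 point(s)
  x = 18: RHS = 8, y in [10, 13]  -> 2 point(s)
  x = 21: RHS = 9, y in [3, 20]  -> 2 point(s)
  x = 22: RHS = 8, y in [10, 13]  -> 2 point(s)
Affine points: 29. Add the point at infinity: total = 30.

#E(F_23) = 30


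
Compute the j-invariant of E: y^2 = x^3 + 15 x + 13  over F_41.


Delta = -16(4 a^3 + 27 b^2) mod 41 = 1
-1728 * (4 a)^3 = -1728 * (4*15)^3 mod 41 = 10
j = 10 * 1^(-1) mod 41 = 10

j = 10 (mod 41)


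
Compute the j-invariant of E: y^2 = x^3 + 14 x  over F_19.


Delta = -16(4 a^3 + 27 b^2) mod 19 = 1
-1728 * (4 a)^3 = -1728 * (4*14)^3 mod 19 = 18
j = 18 * 1^(-1) mod 19 = 18

j = 18 (mod 19)


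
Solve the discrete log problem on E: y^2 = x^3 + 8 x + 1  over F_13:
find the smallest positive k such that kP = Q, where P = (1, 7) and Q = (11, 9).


Enumerate multiples of P until we hit Q = (11, 9):
  1P = (1, 7)
  2P = (2, 8)
  3P = (11, 9)
Match found at i = 3.

k = 3


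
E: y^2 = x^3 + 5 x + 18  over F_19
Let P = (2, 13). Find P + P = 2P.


Doubling: s = (3 x1^2 + a) / (2 y1)
s = (3*2^2 + 5) / (2*13) mod 19 = 16
x3 = s^2 - 2 x1 mod 19 = 16^2 - 2*2 = 5
y3 = s (x1 - x3) - y1 mod 19 = 16 * (2 - 5) - 13 = 15

2P = (5, 15)


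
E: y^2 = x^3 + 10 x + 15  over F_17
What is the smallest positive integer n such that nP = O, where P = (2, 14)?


Compute successive multiples of P until we hit O:
  1P = (2, 14)
  2P = (0, 7)
  3P = (6, 6)
  4P = (13, 8)
  5P = (3, 2)
  6P = (3, 15)
  7P = (13, 9)
  8P = (6, 11)
  ... (continuing to 11P)
  11P = O

ord(P) = 11


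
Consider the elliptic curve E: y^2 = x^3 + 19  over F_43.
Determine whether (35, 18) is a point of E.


Check whether y^2 = x^3 + 0 x + 19 (mod 43) for (x, y) = (35, 18).
LHS: y^2 = 18^2 mod 43 = 23
RHS: x^3 + 0 x + 19 = 35^3 + 0*35 + 19 mod 43 = 23
LHS = RHS

Yes, on the curve


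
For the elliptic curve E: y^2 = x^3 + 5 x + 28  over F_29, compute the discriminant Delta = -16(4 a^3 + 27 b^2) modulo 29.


4 a^3 + 27 b^2 = 4*5^3 + 27*28^2 = 500 + 21168 = 21668
Delta = -16 * (21668) = -346688
Delta mod 29 = 7

Delta = 7 (mod 29)


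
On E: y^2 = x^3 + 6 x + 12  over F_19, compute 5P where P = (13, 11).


k = 5 = 101_2 (binary, LSB first: 101)
Double-and-add from P = (13, 11):
  bit 0 = 1: acc = O + (13, 11) = (13, 11)
  bit 1 = 0: acc unchanged = (13, 11)
  bit 2 = 1: acc = (13, 11) + (12, 11) = (13, 8)

5P = (13, 8)


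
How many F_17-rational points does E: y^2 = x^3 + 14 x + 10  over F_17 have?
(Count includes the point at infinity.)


For each x in F_17, count y with y^2 = x^3 + 14 x + 10 mod 17:
  x = 1: RHS = 8, y in [5, 12]  -> 2 point(s)
  x = 5: RHS = 1, y in [1, 16]  -> 2 point(s)
  x = 6: RHS = 4, y in [2, 15]  -> 2 point(s)
  x = 7: RHS = 9, y in [3, 14]  -> 2 point(s)
  x = 9: RHS = 15, y in [7, 10]  -> 2 point(s)
  x = 11: RHS = 16, y in [4, 13]  -> 2 point(s)
  x = 12: RHS = 2, y in [6, 11]  -> 2 point(s)
  x = 13: RHS = 9, y in [3, 14]  -> 2 point(s)
  x = 14: RHS = 9, y in [3, 14]  -> 2 point(s)
  x = 15: RHS = 8, y in [5, 12]  -> 2 point(s)
Affine points: 20. Add the point at infinity: total = 21.

#E(F_17) = 21


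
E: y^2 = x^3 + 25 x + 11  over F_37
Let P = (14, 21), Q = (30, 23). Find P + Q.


P != Q, so use the chord formula.
s = (y2 - y1) / (x2 - x1) = (2) / (16) mod 37 = 14
x3 = s^2 - x1 - x2 mod 37 = 14^2 - 14 - 30 = 4
y3 = s (x1 - x3) - y1 mod 37 = 14 * (14 - 4) - 21 = 8

P + Q = (4, 8)


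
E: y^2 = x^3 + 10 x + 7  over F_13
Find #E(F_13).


For each x in F_13, count y with y^2 = x^3 + 10 x + 7 mod 13:
  x = 2: RHS = 9, y in [3, 10]  -> 2 point(s)
  x = 3: RHS = 12, y in [5, 8]  -> 2 point(s)
  x = 5: RHS = 0, y in [0]  -> 1 point(s)
  x = 6: RHS = 10, y in [6, 7]  -> 2 point(s)
  x = 7: RHS = 4, y in [2, 11]  -> 2 point(s)
  x = 8: RHS = 1, y in [1, 12]  -> 2 point(s)
  x = 12: RHS = 9, y in [3, 10]  -> 2 point(s)
Affine points: 13. Add the point at infinity: total = 14.

#E(F_13) = 14


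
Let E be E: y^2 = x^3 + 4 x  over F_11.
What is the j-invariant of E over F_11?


Delta = -16(4 a^3 + 27 b^2) mod 11 = 7
-1728 * (4 a)^3 = -1728 * (4*4)^3 mod 11 = 7
j = 7 * 7^(-1) mod 11 = 1

j = 1 (mod 11)


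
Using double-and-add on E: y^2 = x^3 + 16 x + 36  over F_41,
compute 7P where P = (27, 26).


k = 7 = 111_2 (binary, LSB first: 111)
Double-and-add from P = (27, 26):
  bit 0 = 1: acc = O + (27, 26) = (27, 26)
  bit 1 = 1: acc = (27, 26) + (29, 17) = (36, 35)
  bit 2 = 1: acc = (36, 35) + (20, 22) = (6, 15)

7P = (6, 15)


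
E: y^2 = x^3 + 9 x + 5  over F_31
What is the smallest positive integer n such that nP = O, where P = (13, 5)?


Compute successive multiples of P until we hit O:
  1P = (13, 5)
  2P = (9, 3)
  3P = (17, 24)
  4P = (10, 17)
  5P = (24, 8)
  6P = (22, 1)
  7P = (5, 19)
  8P = (18, 27)
  ... (continuing to 18P)
  18P = O

ord(P) = 18


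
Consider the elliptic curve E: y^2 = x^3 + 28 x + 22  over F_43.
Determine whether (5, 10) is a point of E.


Check whether y^2 = x^3 + 28 x + 22 (mod 43) for (x, y) = (5, 10).
LHS: y^2 = 10^2 mod 43 = 14
RHS: x^3 + 28 x + 22 = 5^3 + 28*5 + 22 mod 43 = 29
LHS != RHS

No, not on the curve


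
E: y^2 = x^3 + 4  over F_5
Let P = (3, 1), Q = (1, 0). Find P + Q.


P != Q, so use the chord formula.
s = (y2 - y1) / (x2 - x1) = (4) / (3) mod 5 = 3
x3 = s^2 - x1 - x2 mod 5 = 3^2 - 3 - 1 = 0
y3 = s (x1 - x3) - y1 mod 5 = 3 * (3 - 0) - 1 = 3

P + Q = (0, 3)


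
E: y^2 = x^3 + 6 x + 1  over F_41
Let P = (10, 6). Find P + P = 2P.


Doubling: s = (3 x1^2 + a) / (2 y1)
s = (3*10^2 + 6) / (2*6) mod 41 = 5
x3 = s^2 - 2 x1 mod 41 = 5^2 - 2*10 = 5
y3 = s (x1 - x3) - y1 mod 41 = 5 * (10 - 5) - 6 = 19

2P = (5, 19)


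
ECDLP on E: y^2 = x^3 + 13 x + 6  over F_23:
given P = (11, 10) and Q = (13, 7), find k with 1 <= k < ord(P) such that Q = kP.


Enumerate multiples of P until we hit Q = (13, 7):
  1P = (11, 10)
  2P = (3, 7)
  3P = (21, 15)
  4P = (20, 20)
  5P = (8, 1)
  6P = (13, 7)
Match found at i = 6.

k = 6


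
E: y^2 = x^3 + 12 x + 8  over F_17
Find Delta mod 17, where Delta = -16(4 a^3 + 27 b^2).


4 a^3 + 27 b^2 = 4*12^3 + 27*8^2 = 6912 + 1728 = 8640
Delta = -16 * (8640) = -138240
Delta mod 17 = 4

Delta = 4 (mod 17)


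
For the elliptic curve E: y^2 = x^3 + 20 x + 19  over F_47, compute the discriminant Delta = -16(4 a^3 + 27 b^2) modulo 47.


4 a^3 + 27 b^2 = 4*20^3 + 27*19^2 = 32000 + 9747 = 41747
Delta = -16 * (41747) = -667952
Delta mod 47 = 12

Delta = 12 (mod 47)


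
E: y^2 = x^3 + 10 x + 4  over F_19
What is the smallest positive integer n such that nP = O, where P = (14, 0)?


Compute successive multiples of P until we hit O:
  1P = (14, 0)
  2P = O

ord(P) = 2


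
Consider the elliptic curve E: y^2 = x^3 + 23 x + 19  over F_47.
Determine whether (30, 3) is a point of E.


Check whether y^2 = x^3 + 23 x + 19 (mod 47) for (x, y) = (30, 3).
LHS: y^2 = 3^2 mod 47 = 9
RHS: x^3 + 23 x + 19 = 30^3 + 23*30 + 19 mod 47 = 26
LHS != RHS

No, not on the curve


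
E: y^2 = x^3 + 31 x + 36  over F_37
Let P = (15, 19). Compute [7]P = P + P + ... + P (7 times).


k = 7 = 111_2 (binary, LSB first: 111)
Double-and-add from P = (15, 19):
  bit 0 = 1: acc = O + (15, 19) = (15, 19)
  bit 1 = 1: acc = (15, 19) + (16, 15) = (22, 9)
  bit 2 = 1: acc = (22, 9) + (33, 12) = (31, 2)

7P = (31, 2)


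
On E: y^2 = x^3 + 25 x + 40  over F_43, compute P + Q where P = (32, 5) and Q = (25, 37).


P != Q, so use the chord formula.
s = (y2 - y1) / (x2 - x1) = (32) / (36) mod 43 = 20
x3 = s^2 - x1 - x2 mod 43 = 20^2 - 32 - 25 = 42
y3 = s (x1 - x3) - y1 mod 43 = 20 * (32 - 42) - 5 = 10

P + Q = (42, 10)


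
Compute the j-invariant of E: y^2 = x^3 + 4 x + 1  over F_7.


Delta = -16(4 a^3 + 27 b^2) mod 7 = 1
-1728 * (4 a)^3 = -1728 * (4*4)^3 mod 7 = 1
j = 1 * 1^(-1) mod 7 = 1

j = 1 (mod 7)


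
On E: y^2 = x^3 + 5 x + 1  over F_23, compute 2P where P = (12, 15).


Doubling: s = (3 x1^2 + a) / (2 y1)
s = (3*12^2 + 5) / (2*15) mod 23 = 0
x3 = s^2 - 2 x1 mod 23 = 0^2 - 2*12 = 22
y3 = s (x1 - x3) - y1 mod 23 = 0 * (12 - 22) - 15 = 8

2P = (22, 8)


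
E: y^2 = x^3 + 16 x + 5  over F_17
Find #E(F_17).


For each x in F_17, count y with y^2 = x^3 + 16 x + 5 mod 17:
  x = 7: RHS = 1, y in [1, 16]  -> 2 point(s)
  x = 8: RHS = 16, y in [4, 13]  -> 2 point(s)
  x = 10: RHS = 9, y in [3, 14]  -> 2 point(s)
  x = 11: RHS = 16, y in [4, 13]  -> 2 point(s)
  x = 12: RHS = 4, y in [2, 15]  -> 2 point(s)
  x = 13: RHS = 13, y in [8, 9]  -> 2 point(s)
  x = 14: RHS = 15, y in [7, 10]  -> 2 point(s)
  x = 15: RHS = 16, y in [4, 13]  -> 2 point(s)
Affine points: 16. Add the point at infinity: total = 17.

#E(F_17) = 17


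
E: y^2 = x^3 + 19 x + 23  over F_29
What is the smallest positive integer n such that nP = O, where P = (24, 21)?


Compute successive multiples of P until we hit O:
  1P = (24, 21)
  2P = (6, 11)
  3P = (19, 14)
  4P = (10, 16)
  5P = (8, 22)
  6P = (20, 15)
  7P = (9, 16)
  8P = (9, 13)
  ... (continuing to 15P)
  15P = O

ord(P) = 15


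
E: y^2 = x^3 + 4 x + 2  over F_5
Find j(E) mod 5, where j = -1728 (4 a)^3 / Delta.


Delta = -16(4 a^3 + 27 b^2) mod 5 = 1
-1728 * (4 a)^3 = -1728 * (4*4)^3 mod 5 = 2
j = 2 * 1^(-1) mod 5 = 2

j = 2 (mod 5)


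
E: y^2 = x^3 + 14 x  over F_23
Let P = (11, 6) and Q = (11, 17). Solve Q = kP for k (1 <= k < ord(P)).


Enumerate multiples of P until we hit Q = (11, 17):
  1P = (11, 6)
  2P = (3, 0)
  3P = (11, 17)
Match found at i = 3.

k = 3


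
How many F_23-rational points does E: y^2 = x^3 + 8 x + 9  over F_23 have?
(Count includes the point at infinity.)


For each x in F_23, count y with y^2 = x^3 + 8 x + 9 mod 23:
  x = 0: RHS = 9, y in [3, 20]  -> 2 point(s)
  x = 1: RHS = 18, y in [8, 15]  -> 2 point(s)
  x = 4: RHS = 13, y in [6, 17]  -> 2 point(s)
  x = 5: RHS = 13, y in [6, 17]  -> 2 point(s)
  x = 10: RHS = 8, y in [10, 13]  -> 2 point(s)
  x = 11: RHS = 2, y in [5, 18]  -> 2 point(s)
  x = 12: RHS = 16, y in [4, 19]  -> 2 point(s)
  x = 14: RHS = 13, y in [6, 17]  -> 2 point(s)
  x = 15: RHS = 8, y in [10, 13]  -> 2 point(s)
  x = 16: RHS = 1, y in [1, 22]  -> 2 point(s)
  x = 20: RHS = 4, y in [2, 21]  -> 2 point(s)
  x = 21: RHS = 8, y in [10, 13]  -> 2 point(s)
  x = 22: RHS = 0, y in [0]  -> 1 point(s)
Affine points: 25. Add the point at infinity: total = 26.

#E(F_23) = 26


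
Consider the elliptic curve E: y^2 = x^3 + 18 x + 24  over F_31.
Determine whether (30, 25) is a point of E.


Check whether y^2 = x^3 + 18 x + 24 (mod 31) for (x, y) = (30, 25).
LHS: y^2 = 25^2 mod 31 = 5
RHS: x^3 + 18 x + 24 = 30^3 + 18*30 + 24 mod 31 = 5
LHS = RHS

Yes, on the curve


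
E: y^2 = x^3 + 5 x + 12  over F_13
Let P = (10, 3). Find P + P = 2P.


Doubling: s = (3 x1^2 + a) / (2 y1)
s = (3*10^2 + 5) / (2*3) mod 13 = 1
x3 = s^2 - 2 x1 mod 13 = 1^2 - 2*10 = 7
y3 = s (x1 - x3) - y1 mod 13 = 1 * (10 - 7) - 3 = 0

2P = (7, 0)


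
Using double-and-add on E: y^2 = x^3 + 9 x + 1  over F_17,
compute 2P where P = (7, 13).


k = 2 = 10_2 (binary, LSB first: 01)
Double-and-add from P = (7, 13):
  bit 0 = 0: acc unchanged = O
  bit 1 = 1: acc = O + (5, 16) = (5, 16)

2P = (5, 16)


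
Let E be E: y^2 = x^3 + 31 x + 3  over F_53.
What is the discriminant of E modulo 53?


4 a^3 + 27 b^2 = 4*31^3 + 27*3^2 = 119164 + 243 = 119407
Delta = -16 * (119407) = -1910512
Delta mod 53 = 32

Delta = 32 (mod 53)


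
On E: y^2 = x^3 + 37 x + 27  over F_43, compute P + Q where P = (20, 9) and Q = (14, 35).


P != Q, so use the chord formula.
s = (y2 - y1) / (x2 - x1) = (26) / (37) mod 43 = 10
x3 = s^2 - x1 - x2 mod 43 = 10^2 - 20 - 14 = 23
y3 = s (x1 - x3) - y1 mod 43 = 10 * (20 - 23) - 9 = 4

P + Q = (23, 4)


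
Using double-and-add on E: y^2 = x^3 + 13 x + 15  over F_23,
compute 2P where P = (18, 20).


k = 2 = 10_2 (binary, LSB first: 01)
Double-and-add from P = (18, 20):
  bit 0 = 0: acc unchanged = O
  bit 1 = 1: acc = O + (13, 14) = (13, 14)

2P = (13, 14)


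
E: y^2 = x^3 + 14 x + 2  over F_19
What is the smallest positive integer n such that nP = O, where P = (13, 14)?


Compute successive multiples of P until we hit O:
  1P = (13, 14)
  2P = (2, 0)
  3P = (13, 5)
  4P = O

ord(P) = 4


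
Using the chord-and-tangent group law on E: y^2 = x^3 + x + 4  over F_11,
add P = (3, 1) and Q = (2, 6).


P != Q, so use the chord formula.
s = (y2 - y1) / (x2 - x1) = (5) / (10) mod 11 = 6
x3 = s^2 - x1 - x2 mod 11 = 6^2 - 3 - 2 = 9
y3 = s (x1 - x3) - y1 mod 11 = 6 * (3 - 9) - 1 = 7

P + Q = (9, 7)


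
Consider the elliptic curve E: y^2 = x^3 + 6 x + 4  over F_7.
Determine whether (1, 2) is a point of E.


Check whether y^2 = x^3 + 6 x + 4 (mod 7) for (x, y) = (1, 2).
LHS: y^2 = 2^2 mod 7 = 4
RHS: x^3 + 6 x + 4 = 1^3 + 6*1 + 4 mod 7 = 4
LHS = RHS

Yes, on the curve


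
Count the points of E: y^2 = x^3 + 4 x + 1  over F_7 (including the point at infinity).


For each x in F_7, count y with y^2 = x^3 + 4 x + 1 mod 7:
  x = 0: RHS = 1, y in [1, 6]  -> 2 point(s)
  x = 4: RHS = 4, y in [2, 5]  -> 2 point(s)
Affine points: 4. Add the point at infinity: total = 5.

#E(F_7) = 5


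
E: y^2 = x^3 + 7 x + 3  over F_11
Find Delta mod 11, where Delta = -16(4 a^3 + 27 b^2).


4 a^3 + 27 b^2 = 4*7^3 + 27*3^2 = 1372 + 243 = 1615
Delta = -16 * (1615) = -25840
Delta mod 11 = 10

Delta = 10 (mod 11)


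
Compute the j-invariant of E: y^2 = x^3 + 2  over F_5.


Delta = -16(4 a^3 + 27 b^2) mod 5 = 2
-1728 * (4 a)^3 = -1728 * (4*0)^3 mod 5 = 0
j = 0 * 2^(-1) mod 5 = 0

j = 0 (mod 5)


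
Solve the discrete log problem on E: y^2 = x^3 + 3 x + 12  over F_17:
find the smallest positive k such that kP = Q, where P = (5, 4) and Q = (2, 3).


Enumerate multiples of P until we hit Q = (2, 3):
  1P = (5, 4)
  2P = (16, 12)
  3P = (11, 4)
  4P = (1, 13)
  5P = (15, 10)
  6P = (13, 15)
  7P = (7, 6)
  8P = (6, 12)
  9P = (2, 3)
Match found at i = 9.

k = 9


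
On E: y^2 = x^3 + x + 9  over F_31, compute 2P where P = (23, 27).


Doubling: s = (3 x1^2 + a) / (2 y1)
s = (3*23^2 + 1) / (2*27) mod 31 = 3
x3 = s^2 - 2 x1 mod 31 = 3^2 - 2*23 = 25
y3 = s (x1 - x3) - y1 mod 31 = 3 * (23 - 25) - 27 = 29

2P = (25, 29)


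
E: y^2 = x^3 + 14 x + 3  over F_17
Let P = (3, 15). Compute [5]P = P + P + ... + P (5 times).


k = 5 = 101_2 (binary, LSB first: 101)
Double-and-add from P = (3, 15):
  bit 0 = 1: acc = O + (3, 15) = (3, 15)
  bit 1 = 0: acc unchanged = (3, 15)
  bit 2 = 1: acc = (3, 15) + (4, 2) = (9, 12)

5P = (9, 12)


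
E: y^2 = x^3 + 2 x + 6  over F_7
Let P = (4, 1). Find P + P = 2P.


Doubling: s = (3 x1^2 + a) / (2 y1)
s = (3*4^2 + 2) / (2*1) mod 7 = 4
x3 = s^2 - 2 x1 mod 7 = 4^2 - 2*4 = 1
y3 = s (x1 - x3) - y1 mod 7 = 4 * (4 - 1) - 1 = 4

2P = (1, 4)


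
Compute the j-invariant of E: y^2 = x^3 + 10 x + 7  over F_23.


Delta = -16(4 a^3 + 27 b^2) mod 23 = 1
-1728 * (4 a)^3 = -1728 * (4*10)^3 mod 23 = 4
j = 4 * 1^(-1) mod 23 = 4

j = 4 (mod 23)


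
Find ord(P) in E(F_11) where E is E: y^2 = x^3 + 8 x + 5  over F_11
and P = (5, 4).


Compute successive multiples of P until we hit O:
  1P = (5, 4)
  2P = (5, 7)
  3P = O

ord(P) = 3


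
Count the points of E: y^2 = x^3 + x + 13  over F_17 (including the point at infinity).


For each x in F_17, count y with y^2 = x^3 + 1 x + 13 mod 17:
  x = 0: RHS = 13, y in [8, 9]  -> 2 point(s)
  x = 1: RHS = 15, y in [7, 10]  -> 2 point(s)
  x = 3: RHS = 9, y in [3, 14]  -> 2 point(s)
  x = 4: RHS = 13, y in [8, 9]  -> 2 point(s)
  x = 12: RHS = 2, y in [6, 11]  -> 2 point(s)
  x = 13: RHS = 13, y in [8, 9]  -> 2 point(s)
  x = 14: RHS = 0, y in [0]  -> 1 point(s)
Affine points: 13. Add the point at infinity: total = 14.

#E(F_17) = 14


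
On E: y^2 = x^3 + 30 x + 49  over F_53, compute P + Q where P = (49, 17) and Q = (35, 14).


P != Q, so use the chord formula.
s = (y2 - y1) / (x2 - x1) = (50) / (39) mod 53 = 4
x3 = s^2 - x1 - x2 mod 53 = 4^2 - 49 - 35 = 38
y3 = s (x1 - x3) - y1 mod 53 = 4 * (49 - 38) - 17 = 27

P + Q = (38, 27)


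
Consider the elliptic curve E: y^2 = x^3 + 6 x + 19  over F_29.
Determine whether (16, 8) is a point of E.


Check whether y^2 = x^3 + 6 x + 19 (mod 29) for (x, y) = (16, 8).
LHS: y^2 = 8^2 mod 29 = 6
RHS: x^3 + 6 x + 19 = 16^3 + 6*16 + 19 mod 29 = 6
LHS = RHS

Yes, on the curve


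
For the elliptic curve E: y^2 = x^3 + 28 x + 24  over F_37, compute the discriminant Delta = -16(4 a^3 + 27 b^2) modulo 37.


4 a^3 + 27 b^2 = 4*28^3 + 27*24^2 = 87808 + 15552 = 103360
Delta = -16 * (103360) = -1653760
Delta mod 37 = 29

Delta = 29 (mod 37)


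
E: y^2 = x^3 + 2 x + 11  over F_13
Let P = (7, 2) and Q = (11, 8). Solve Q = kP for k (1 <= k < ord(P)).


Enumerate multiples of P until we hit Q = (11, 8):
  1P = (7, 2)
  2P = (11, 5)
  3P = (11, 8)
Match found at i = 3.

k = 3


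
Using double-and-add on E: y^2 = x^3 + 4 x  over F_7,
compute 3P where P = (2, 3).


k = 3 = 11_2 (binary, LSB first: 11)
Double-and-add from P = (2, 3):
  bit 0 = 1: acc = O + (2, 3) = (2, 3)
  bit 1 = 1: acc = (2, 3) + (0, 0) = (2, 4)

3P = (2, 4)


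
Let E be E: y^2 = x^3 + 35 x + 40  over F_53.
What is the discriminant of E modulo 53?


4 a^3 + 27 b^2 = 4*35^3 + 27*40^2 = 171500 + 43200 = 214700
Delta = -16 * (214700) = -3435200
Delta mod 53 = 48

Delta = 48 (mod 53)


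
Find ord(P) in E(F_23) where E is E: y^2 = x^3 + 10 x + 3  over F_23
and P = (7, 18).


Compute successive multiples of P until we hit O:
  1P = (7, 18)
  2P = (11, 8)
  3P = (17, 7)
  4P = (17, 16)
  5P = (11, 15)
  6P = (7, 5)
  7P = O

ord(P) = 7


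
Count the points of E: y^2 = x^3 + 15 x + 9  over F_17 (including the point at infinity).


For each x in F_17, count y with y^2 = x^3 + 15 x + 9 mod 17:
  x = 0: RHS = 9, y in [3, 14]  -> 2 point(s)
  x = 1: RHS = 8, y in [5, 12]  -> 2 point(s)
  x = 2: RHS = 13, y in [8, 9]  -> 2 point(s)
  x = 3: RHS = 13, y in [8, 9]  -> 2 point(s)
  x = 6: RHS = 9, y in [3, 14]  -> 2 point(s)
  x = 7: RHS = 15, y in [7, 10]  -> 2 point(s)
  x = 11: RHS = 9, y in [3, 14]  -> 2 point(s)
  x = 12: RHS = 13, y in [8, 9]  -> 2 point(s)
  x = 13: RHS = 4, y in [2, 15]  -> 2 point(s)
Affine points: 18. Add the point at infinity: total = 19.

#E(F_17) = 19


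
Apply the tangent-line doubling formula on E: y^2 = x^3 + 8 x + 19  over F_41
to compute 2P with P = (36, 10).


Doubling: s = (3 x1^2 + a) / (2 y1)
s = (3*36^2 + 8) / (2*10) mod 41 = 39
x3 = s^2 - 2 x1 mod 41 = 39^2 - 2*36 = 14
y3 = s (x1 - x3) - y1 mod 41 = 39 * (36 - 14) - 10 = 28

2P = (14, 28)


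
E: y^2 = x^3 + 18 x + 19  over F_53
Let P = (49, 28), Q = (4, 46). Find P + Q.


P != Q, so use the chord formula.
s = (y2 - y1) / (x2 - x1) = (18) / (8) mod 53 = 42
x3 = s^2 - x1 - x2 mod 53 = 42^2 - 49 - 4 = 15
y3 = s (x1 - x3) - y1 mod 53 = 42 * (49 - 15) - 28 = 22

P + Q = (15, 22)


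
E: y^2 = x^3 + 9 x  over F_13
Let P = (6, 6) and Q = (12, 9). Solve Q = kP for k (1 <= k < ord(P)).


Enumerate multiples of P until we hit Q = (12, 9):
  1P = (6, 6)
  2P = (1, 7)
  3P = (5, 12)
  4P = (12, 4)
  5P = (11, 0)
  6P = (12, 9)
Match found at i = 6.

k = 6


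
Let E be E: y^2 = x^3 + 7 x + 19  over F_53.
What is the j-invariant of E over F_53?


Delta = -16(4 a^3 + 27 b^2) mod 53 = 17
-1728 * (4 a)^3 = -1728 * (4*7)^3 mod 53 = 51
j = 51 * 17^(-1) mod 53 = 3

j = 3 (mod 53)


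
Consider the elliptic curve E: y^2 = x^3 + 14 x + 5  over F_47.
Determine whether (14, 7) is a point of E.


Check whether y^2 = x^3 + 14 x + 5 (mod 47) for (x, y) = (14, 7).
LHS: y^2 = 7^2 mod 47 = 2
RHS: x^3 + 14 x + 5 = 14^3 + 14*14 + 5 mod 47 = 31
LHS != RHS

No, not on the curve


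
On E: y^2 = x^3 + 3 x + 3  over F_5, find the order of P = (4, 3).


Compute successive multiples of P until we hit O:
  1P = (4, 3)
  2P = (3, 3)
  3P = (3, 2)
  4P = (4, 2)
  5P = O

ord(P) = 5


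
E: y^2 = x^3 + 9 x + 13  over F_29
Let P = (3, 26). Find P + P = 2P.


Doubling: s = (3 x1^2 + a) / (2 y1)
s = (3*3^2 + 9) / (2*26) mod 29 = 23
x3 = s^2 - 2 x1 mod 29 = 23^2 - 2*3 = 1
y3 = s (x1 - x3) - y1 mod 29 = 23 * (3 - 1) - 26 = 20

2P = (1, 20)


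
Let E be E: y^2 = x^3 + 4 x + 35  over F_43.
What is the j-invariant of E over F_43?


Delta = -16(4 a^3 + 27 b^2) mod 43 = 33
-1728 * (4 a)^3 = -1728 * (4*4)^3 mod 43 = 41
j = 41 * 33^(-1) mod 43 = 26

j = 26 (mod 43)


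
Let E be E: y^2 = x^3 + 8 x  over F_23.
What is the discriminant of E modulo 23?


4 a^3 + 27 b^2 = 4*8^3 + 27*0^2 = 2048 + 0 = 2048
Delta = -16 * (2048) = -32768
Delta mod 23 = 7

Delta = 7 (mod 23)


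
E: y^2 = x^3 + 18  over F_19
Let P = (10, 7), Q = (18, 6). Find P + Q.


P != Q, so use the chord formula.
s = (y2 - y1) / (x2 - x1) = (18) / (8) mod 19 = 7
x3 = s^2 - x1 - x2 mod 19 = 7^2 - 10 - 18 = 2
y3 = s (x1 - x3) - y1 mod 19 = 7 * (10 - 2) - 7 = 11

P + Q = (2, 11)


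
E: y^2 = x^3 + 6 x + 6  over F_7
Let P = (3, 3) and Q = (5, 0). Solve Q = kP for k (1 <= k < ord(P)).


Enumerate multiples of P until we hit Q = (5, 0):
  1P = (3, 3)
  2P = (5, 0)
Match found at i = 2.

k = 2


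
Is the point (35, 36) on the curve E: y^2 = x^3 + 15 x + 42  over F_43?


Check whether y^2 = x^3 + 15 x + 42 (mod 43) for (x, y) = (35, 36).
LHS: y^2 = 36^2 mod 43 = 6
RHS: x^3 + 15 x + 42 = 35^3 + 15*35 + 42 mod 43 = 12
LHS != RHS

No, not on the curve


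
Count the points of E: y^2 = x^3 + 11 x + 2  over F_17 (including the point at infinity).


For each x in F_17, count y with y^2 = x^3 + 11 x + 2 mod 17:
  x = 0: RHS = 2, y in [6, 11]  -> 2 point(s)
  x = 2: RHS = 15, y in [7, 10]  -> 2 point(s)
  x = 4: RHS = 8, y in [5, 12]  -> 2 point(s)
  x = 11: RHS = 9, y in [3, 14]  -> 2 point(s)
  x = 12: RHS = 9, y in [3, 14]  -> 2 point(s)
  x = 13: RHS = 13, y in [8, 9]  -> 2 point(s)
Affine points: 12. Add the point at infinity: total = 13.

#E(F_17) = 13


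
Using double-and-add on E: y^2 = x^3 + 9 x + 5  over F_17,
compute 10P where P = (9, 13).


k = 10 = 1010_2 (binary, LSB first: 0101)
Double-and-add from P = (9, 13):
  bit 0 = 0: acc unchanged = O
  bit 1 = 1: acc = O + (1, 7) = (1, 7)
  bit 2 = 0: acc unchanged = (1, 7)
  bit 3 = 1: acc = (1, 7) + (15, 9) = (9, 4)

10P = (9, 4)


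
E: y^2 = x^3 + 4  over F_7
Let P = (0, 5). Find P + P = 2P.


Doubling: s = (3 x1^2 + a) / (2 y1)
s = (3*0^2 + 0) / (2*5) mod 7 = 0
x3 = s^2 - 2 x1 mod 7 = 0^2 - 2*0 = 0
y3 = s (x1 - x3) - y1 mod 7 = 0 * (0 - 0) - 5 = 2

2P = (0, 2)


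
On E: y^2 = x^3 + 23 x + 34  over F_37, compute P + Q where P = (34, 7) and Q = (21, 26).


P != Q, so use the chord formula.
s = (y2 - y1) / (x2 - x1) = (19) / (24) mod 37 = 27
x3 = s^2 - x1 - x2 mod 37 = 27^2 - 34 - 21 = 8
y3 = s (x1 - x3) - y1 mod 37 = 27 * (34 - 8) - 7 = 29

P + Q = (8, 29)


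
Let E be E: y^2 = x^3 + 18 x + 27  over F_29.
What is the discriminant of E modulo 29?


4 a^3 + 27 b^2 = 4*18^3 + 27*27^2 = 23328 + 19683 = 43011
Delta = -16 * (43011) = -688176
Delta mod 29 = 23

Delta = 23 (mod 29)


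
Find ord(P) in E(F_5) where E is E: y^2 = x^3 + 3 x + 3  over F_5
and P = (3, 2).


Compute successive multiples of P until we hit O:
  1P = (3, 2)
  2P = (4, 3)
  3P = (4, 2)
  4P = (3, 3)
  5P = O

ord(P) = 5


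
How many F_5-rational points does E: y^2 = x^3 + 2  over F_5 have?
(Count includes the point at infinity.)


For each x in F_5, count y with y^2 = x^3 + 0 x + 2 mod 5:
  x = 2: RHS = 0, y in [0]  -> 1 point(s)
  x = 3: RHS = 4, y in [2, 3]  -> 2 point(s)
  x = 4: RHS = 1, y in [1, 4]  -> 2 point(s)
Affine points: 5. Add the point at infinity: total = 6.

#E(F_5) = 6
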